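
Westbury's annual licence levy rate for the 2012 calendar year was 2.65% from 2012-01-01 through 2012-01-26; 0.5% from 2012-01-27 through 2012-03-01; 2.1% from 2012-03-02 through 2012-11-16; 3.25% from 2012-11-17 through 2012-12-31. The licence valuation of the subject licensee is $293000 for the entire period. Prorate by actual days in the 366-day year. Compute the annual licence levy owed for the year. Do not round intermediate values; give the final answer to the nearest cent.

2012-01-01 to 2012-01-26: 26 days at 2.65% → $293000 × 2.65% × 26/366 = $551.5765
2012-01-27 to 2012-03-01: 35 days at 0.5% → $293000 × 0.5% × 35/366 = $140.0956
2012-03-02 to 2012-11-16: 260 days at 2.1% → $293000 × 2.1% × 260/366 = $4370.9836
2012-11-17 to 2012-12-31: 45 days at 3.25% → $293000 × 3.25% × 45/366 = $1170.7992
Total = $6233.4549

$6233.45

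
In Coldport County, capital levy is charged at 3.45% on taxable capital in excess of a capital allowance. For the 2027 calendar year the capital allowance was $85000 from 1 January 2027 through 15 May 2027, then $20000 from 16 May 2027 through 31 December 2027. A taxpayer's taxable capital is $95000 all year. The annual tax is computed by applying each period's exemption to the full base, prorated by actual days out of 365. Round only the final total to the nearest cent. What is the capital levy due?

1 January – 15 May 2027: 135 days, exemption $85000 → ($95000 − $85000) × 3.45% × 135/365 = $127.6027
16 May – 31 December 2027: 230 days, exemption $20000 → ($95000 − $20000) × 3.45% × 230/365 = $1630.4795
Total = $1758.0822

$1758.08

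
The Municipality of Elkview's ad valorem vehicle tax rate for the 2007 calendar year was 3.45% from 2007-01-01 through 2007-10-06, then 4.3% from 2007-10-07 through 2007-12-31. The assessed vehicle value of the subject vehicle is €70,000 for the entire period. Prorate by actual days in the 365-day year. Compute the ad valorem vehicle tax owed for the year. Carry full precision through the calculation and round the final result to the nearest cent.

€2,555.19

2007-01-01 to 2007-10-06: 279 days at 3.45% → €70,000 × 3.45% × 279/365 = €1,845.9863
2007-10-07 to 2007-12-31: 86 days at 4.3% → €70,000 × 4.3% × 86/365 = €709.2055
Total = €2,555.1918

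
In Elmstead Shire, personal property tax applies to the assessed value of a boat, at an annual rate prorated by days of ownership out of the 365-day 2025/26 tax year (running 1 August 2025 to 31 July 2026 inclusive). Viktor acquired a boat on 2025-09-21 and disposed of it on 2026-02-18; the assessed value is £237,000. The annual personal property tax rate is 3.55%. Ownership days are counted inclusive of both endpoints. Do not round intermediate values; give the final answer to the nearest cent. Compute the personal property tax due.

Days held (2025-09-21 to 2026-02-18): 151 out of 365
Tax = £237,000 × 3.55% × 151/365 = £3,480.6534

£3,480.65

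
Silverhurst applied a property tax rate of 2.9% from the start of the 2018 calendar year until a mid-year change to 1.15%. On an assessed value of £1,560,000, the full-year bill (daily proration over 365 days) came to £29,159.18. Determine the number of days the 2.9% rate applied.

Let d = days at the first rate; then 365 − d days at the second rate.
£1,560,000 × [2.9%·d + 1.15%·(365−d)] / 365 = £29,159.18
Solving gives d = 150, so the new rate took effect on 31 May 2018.

150 days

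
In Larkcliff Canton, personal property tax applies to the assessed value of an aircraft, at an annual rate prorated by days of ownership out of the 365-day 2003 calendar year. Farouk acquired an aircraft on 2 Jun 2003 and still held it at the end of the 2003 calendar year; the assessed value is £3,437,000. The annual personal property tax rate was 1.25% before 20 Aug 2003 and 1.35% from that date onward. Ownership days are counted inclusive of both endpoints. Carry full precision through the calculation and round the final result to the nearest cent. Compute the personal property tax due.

£26,333.07

2 Jun – 19 Aug 2003: 79 days at 1.25% → £3,437,000 × 1.25% × 79/365 = £9,298.7329
20 Aug – 31 Dec 2003: 134 days at 1.35% → £3,437,000 × 1.35% × 134/365 = £17,034.3370
Total = £26,333.0699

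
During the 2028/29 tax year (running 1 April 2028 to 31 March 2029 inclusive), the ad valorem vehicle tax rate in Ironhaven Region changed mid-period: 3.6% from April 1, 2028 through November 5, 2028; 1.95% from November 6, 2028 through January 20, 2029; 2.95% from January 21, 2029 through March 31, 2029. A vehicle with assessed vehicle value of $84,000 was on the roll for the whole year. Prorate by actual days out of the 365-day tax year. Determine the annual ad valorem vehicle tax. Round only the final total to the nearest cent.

April 1 – November 5, 2028: 219 days at 3.6% → $84,000 × 3.6% × 219/365 = $1,814.4000
November 6, 2028 – January 20, 2029: 76 days at 1.95% → $84,000 × 1.95% × 76/365 = $341.0630
January 21 – March 31, 2029: 70 days at 2.95% → $84,000 × 2.95% × 70/365 = $475.2329
Total = $2,630.6959

$2,630.70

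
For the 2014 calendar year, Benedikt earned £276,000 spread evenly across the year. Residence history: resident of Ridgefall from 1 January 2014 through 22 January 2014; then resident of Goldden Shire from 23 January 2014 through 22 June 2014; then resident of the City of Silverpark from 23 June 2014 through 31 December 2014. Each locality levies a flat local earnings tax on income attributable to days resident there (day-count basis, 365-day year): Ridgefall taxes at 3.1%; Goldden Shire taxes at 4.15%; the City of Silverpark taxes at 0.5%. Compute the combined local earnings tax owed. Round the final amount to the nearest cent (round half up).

£5,980.13

Ridgefall, 1 January – 22 January 2014: 22 days → £276,000 × 3.1% × 22/365 = £515.7041
Goldden Shire, 23 January – 22 June 2014: 151 days → £276,000 × 4.15% × 151/365 = £4,738.5041
The City of Silverpark, 23 June – 31 December 2014: 192 days → £276,000 × 0.5% × 192/365 = £725.9178
Total = £5,980.1260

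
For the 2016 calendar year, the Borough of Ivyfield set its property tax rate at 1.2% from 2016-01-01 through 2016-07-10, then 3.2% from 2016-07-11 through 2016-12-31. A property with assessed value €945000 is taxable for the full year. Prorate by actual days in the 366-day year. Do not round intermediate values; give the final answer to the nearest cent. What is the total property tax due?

€20325.25

2016-01-01 to 2016-07-10: 192 days at 1.2% → €945000 × 1.2% × 192/366 = €5948.8525
2016-07-11 to 2016-12-31: 174 days at 3.2% → €945000 × 3.2% × 174/366 = €14376.3934
Total = €20325.2459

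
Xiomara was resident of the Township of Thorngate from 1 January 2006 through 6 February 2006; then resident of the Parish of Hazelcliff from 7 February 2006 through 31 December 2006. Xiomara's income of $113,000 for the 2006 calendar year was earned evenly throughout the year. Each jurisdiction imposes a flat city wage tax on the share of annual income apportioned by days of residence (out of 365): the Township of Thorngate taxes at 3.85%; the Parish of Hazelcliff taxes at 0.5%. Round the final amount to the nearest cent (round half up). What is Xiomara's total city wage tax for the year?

$948.74

The Township of Thorngate, 1 January – 6 February 2006: 37 days → $113,000 × 3.85% × 37/365 = $441.0096
The Parish of Hazelcliff, 7 February – 31 December 2006: 328 days → $113,000 × 0.5% × 328/365 = $507.7260
Total = $948.7356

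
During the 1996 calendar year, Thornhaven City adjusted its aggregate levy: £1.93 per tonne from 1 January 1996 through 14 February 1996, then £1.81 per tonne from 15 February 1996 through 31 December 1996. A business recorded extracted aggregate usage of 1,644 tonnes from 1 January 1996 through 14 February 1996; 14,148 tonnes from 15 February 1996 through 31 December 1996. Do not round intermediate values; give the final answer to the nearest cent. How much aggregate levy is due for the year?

£28780.80

1 January – 14 February 1996: 1,644 tonnes at £1.93/tonne → £3172.92
15 February – 31 December 1996: 14,148 tonnes at £1.81/tonne → £25607.88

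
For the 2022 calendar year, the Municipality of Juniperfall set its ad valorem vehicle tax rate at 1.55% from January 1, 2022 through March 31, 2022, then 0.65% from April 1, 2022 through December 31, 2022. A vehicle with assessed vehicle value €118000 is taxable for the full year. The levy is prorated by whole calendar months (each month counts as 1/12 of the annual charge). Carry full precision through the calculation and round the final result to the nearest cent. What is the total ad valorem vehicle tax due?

January 1 – March 31, 2022: 3 months at 1.55% → €118000 × 1.55% × 3/12 = €457.2500
April 1 – December 31, 2022: 9 months at 0.65% → €118000 × 0.65% × 9/12 = €575.2500
Total = €1032.5000

€1032.50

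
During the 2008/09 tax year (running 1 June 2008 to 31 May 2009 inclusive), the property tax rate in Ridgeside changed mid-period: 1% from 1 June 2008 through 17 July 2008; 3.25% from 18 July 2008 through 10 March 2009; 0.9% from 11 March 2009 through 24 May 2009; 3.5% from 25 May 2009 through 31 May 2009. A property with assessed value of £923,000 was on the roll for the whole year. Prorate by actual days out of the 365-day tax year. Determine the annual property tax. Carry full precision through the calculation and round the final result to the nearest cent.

1 June – 17 July 2008: 47 days at 1% → £923,000 × 1% × 47/365 = £1,188.5205
18 July 2008 – 10 March 2009: 236 days at 3.25% → £923,000 × 3.25% × 236/365 = £19,395.6438
11 March – 24 May 2009: 75 days at 0.9% → £923,000 × 0.9% × 75/365 = £1,706.9178
25 May – 31 May 2009: 7 days at 3.5% → £923,000 × 3.5% × 7/365 = £619.5479
Total = £22,910.6301

£22,910.63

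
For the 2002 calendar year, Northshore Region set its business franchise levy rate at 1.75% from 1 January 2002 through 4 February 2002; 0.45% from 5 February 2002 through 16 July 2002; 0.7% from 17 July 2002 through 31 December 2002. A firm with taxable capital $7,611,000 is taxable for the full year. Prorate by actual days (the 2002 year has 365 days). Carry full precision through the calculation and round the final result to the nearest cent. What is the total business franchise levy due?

$52,495.05

1 January – 4 February 2002: 35 days at 1.75% → $7,611,000 × 1.75% × 35/365 = $12,771.8836
5 February – 16 July 2002: 162 days at 0.45% → $7,611,000 × 0.45% × 162/365 = $15,201.1479
17 July – 31 December 2002: 168 days at 0.7% → $7,611,000 × 0.7% × 168/365 = $24,522.0164
Total = $52,495.0479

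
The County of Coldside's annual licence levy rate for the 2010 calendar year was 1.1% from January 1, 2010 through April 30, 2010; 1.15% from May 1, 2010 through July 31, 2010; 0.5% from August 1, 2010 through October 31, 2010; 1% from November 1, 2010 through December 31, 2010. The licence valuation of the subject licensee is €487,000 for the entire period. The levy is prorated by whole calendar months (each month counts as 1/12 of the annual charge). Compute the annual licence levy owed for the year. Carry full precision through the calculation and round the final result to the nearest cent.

January 1 – April 30, 2010: 4 months at 1.1% → €487,000 × 1.1% × 4/12 = €1,785.6667
May 1 – July 31, 2010: 3 months at 1.15% → €487,000 × 1.15% × 3/12 = €1,400.1250
August 1 – October 31, 2010: 3 months at 0.5% → €487,000 × 0.5% × 3/12 = €608.7500
November 1 – December 31, 2010: 2 months at 1% → €487,000 × 1% × 2/12 = €811.6667
Total = €4,606.2083

€4,606.21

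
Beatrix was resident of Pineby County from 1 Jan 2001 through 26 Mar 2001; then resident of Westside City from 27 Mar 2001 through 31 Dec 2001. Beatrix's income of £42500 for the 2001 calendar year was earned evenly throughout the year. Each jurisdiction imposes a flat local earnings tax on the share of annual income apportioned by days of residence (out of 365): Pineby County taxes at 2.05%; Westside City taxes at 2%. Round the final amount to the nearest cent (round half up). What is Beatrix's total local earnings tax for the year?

£854.95

Pineby County, 1 Jan – 26 Mar 2001: 85 days → £42500 × 2.05% × 85/365 = £202.8938
Westside City, 27 Mar – 31 Dec 2001: 280 days → £42500 × 2% × 280/365 = £652.0548
Total = £854.9486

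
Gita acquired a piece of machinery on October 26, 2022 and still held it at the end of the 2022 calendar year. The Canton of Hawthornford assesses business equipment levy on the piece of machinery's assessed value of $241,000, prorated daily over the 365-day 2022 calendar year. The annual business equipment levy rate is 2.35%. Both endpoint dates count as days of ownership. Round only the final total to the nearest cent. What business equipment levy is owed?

$1,039.60

Days held (October 26 – December 31, 2022): 67 out of 365
Tax = $241,000 × 2.35% × 67/365 = $1,039.6014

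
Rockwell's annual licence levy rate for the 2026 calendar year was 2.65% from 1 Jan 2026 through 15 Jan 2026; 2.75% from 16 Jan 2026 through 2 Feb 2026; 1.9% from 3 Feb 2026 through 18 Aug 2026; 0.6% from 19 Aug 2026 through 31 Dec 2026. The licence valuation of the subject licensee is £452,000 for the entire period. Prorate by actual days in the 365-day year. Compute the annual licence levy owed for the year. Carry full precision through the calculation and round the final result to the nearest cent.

1 Jan – 15 Jan 2026: 15 days at 2.65% → £452,000 × 2.65% × 15/365 = £492.2466
16 Jan – 2 Feb 2026: 18 days at 2.75% → £452,000 × 2.75% × 18/365 = £612.9863
3 Feb – 18 Aug 2026: 197 days at 1.9% → £452,000 × 1.9% × 197/365 = £4,635.1671
19 Aug – 31 Dec 2026: 135 days at 0.6% → £452,000 × 0.6% × 135/365 = £1,003.0685
Total = £6,743.4685

£6,743.47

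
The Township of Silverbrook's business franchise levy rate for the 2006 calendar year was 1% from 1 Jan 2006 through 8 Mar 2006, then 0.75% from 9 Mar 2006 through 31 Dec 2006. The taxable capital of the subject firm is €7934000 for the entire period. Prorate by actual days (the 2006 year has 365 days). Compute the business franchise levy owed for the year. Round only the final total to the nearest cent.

€63145.95

1 Jan – 8 Mar 2006: 67 days at 1% → €7934000 × 1% × 67/365 = €14563.7808
9 Mar – 31 Dec 2006: 298 days at 0.75% → €7934000 × 0.75% × 298/365 = €48582.1644
Total = €63145.9452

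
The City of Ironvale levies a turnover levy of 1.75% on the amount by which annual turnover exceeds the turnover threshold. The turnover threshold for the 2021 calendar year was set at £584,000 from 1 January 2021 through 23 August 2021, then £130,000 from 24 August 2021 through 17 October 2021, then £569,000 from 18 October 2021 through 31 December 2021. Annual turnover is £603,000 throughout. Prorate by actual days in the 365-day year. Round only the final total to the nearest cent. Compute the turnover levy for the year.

1 January – 23 August 2021: 235 days, exemption £584,000 → (£603,000 − £584,000) × 1.75% × 235/365 = £214.0753
24 August – 17 October 2021: 55 days, exemption £130,000 → (£603,000 − £130,000) × 1.75% × 55/365 = £1,247.2945
18 October – 31 December 2021: 75 days, exemption £569,000 → (£603,000 − £569,000) × 1.75% × 75/365 = £122.2603
Total = £1,583.6301

£1,583.63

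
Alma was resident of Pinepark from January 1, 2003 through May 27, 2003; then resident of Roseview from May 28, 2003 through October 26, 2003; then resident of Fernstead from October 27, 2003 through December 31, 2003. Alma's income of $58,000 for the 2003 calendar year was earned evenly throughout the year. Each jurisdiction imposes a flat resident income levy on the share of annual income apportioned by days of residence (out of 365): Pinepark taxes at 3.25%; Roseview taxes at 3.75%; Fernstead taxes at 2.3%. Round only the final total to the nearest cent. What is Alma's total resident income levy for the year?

Pinepark, January 1 – May 27, 2003: 147 days → $58,000 × 3.25% × 147/365 = $759.1644
Roseview, May 28 – October 26, 2003: 152 days → $58,000 × 3.75% × 152/365 = $905.7534
Fernstead, October 27 – December 31, 2003: 66 days → $58,000 × 2.3% × 66/365 = $241.2164
Total = $1,906.1342

$1,906.13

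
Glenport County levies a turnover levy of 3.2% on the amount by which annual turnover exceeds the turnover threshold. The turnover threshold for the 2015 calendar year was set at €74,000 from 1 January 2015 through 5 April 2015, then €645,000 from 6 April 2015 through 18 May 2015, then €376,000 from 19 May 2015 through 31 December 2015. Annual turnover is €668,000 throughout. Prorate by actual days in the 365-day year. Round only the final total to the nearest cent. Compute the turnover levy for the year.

1 January – 5 April 2015: 95 days, exemption €74,000 → (€668,000 − €74,000) × 3.2% × 95/365 = €4,947.2877
6 April – 18 May 2015: 43 days, exemption €645,000 → (€668,000 − €645,000) × 3.2% × 43/365 = €86.7068
19 May – 31 December 2015: 227 days, exemption €376,000 → (€668,000 − €376,000) × 3.2% × 227/365 = €5,811.2000
Total = €10,845.1945

€10,845.19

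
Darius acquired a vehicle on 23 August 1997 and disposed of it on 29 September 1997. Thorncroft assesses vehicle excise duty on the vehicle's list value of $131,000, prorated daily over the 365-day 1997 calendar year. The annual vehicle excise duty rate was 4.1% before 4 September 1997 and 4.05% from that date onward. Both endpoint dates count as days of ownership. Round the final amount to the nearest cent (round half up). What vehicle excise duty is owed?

$554.51

23 August – 3 September 1997: 12 days at 4.1% → $131,000 × 4.1% × 12/365 = $176.5808
4 September – 29 September 1997: 26 days at 4.05% → $131,000 × 4.05% × 26/365 = $377.9260
Total = $554.5068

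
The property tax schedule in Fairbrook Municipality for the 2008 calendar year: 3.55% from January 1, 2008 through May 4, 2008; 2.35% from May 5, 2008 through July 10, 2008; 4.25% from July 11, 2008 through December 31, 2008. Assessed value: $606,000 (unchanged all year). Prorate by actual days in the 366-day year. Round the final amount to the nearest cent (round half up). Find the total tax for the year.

$22,198.48

January 1 – May 4, 2008: 125 days at 3.55% → $606,000 × 3.55% × 125/366 = $7,347.3361
May 5 – July 10, 2008: 67 days at 2.35% → $606,000 × 2.35% × 67/366 = $2,606.9590
July 11 – December 31, 2008: 174 days at 4.25% → $606,000 × 4.25% × 174/366 = $12,244.1803
Total = $22,198.4754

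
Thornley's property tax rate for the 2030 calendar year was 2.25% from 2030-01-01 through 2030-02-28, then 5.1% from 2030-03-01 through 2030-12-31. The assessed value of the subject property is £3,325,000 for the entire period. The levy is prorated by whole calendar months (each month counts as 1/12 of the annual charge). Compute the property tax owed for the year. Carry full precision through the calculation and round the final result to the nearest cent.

2030-01-01 to 2030-02-28: 2 months at 2.25% → £3,325,000 × 2.25% × 2/12 = £12,468.7500
2030-03-01 to 2030-12-31: 10 months at 5.1% → £3,325,000 × 5.1% × 10/12 = £141,312.5000
Total = £153,781.2500

£153,781.25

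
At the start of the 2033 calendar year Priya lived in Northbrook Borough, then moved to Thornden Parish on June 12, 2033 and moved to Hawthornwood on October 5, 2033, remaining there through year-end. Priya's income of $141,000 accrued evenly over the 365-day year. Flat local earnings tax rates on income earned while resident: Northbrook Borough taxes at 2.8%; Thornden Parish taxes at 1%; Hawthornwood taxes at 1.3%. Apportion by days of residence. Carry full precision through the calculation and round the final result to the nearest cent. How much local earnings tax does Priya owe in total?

$2,638.44

Northbrook Borough, January 1 – June 11, 2033: 162 days → $141,000 × 2.8% × 162/365 = $1,752.2630
Thornden Parish, June 12 – October 4, 2033: 115 days → $141,000 × 1% × 115/365 = $444.2466
Hawthornwood, October 5 – December 31, 2033: 88 days → $141,000 × 1.3% × 88/365 = $441.9288
Total = $2,638.4384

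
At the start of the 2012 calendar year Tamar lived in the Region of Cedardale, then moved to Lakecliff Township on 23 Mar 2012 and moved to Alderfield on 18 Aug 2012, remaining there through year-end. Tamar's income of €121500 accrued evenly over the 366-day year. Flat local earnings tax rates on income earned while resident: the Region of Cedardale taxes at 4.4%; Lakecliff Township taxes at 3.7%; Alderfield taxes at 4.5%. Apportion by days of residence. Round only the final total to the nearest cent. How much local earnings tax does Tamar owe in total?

€5047.23

The Region of Cedardale, 1 Jan – 22 Mar 2012: 82 days → €121500 × 4.4% × 82/366 = €1197.7377
Lakecliff Township, 23 Mar – 17 Aug 2012: 148 days → €121500 × 3.7% × 148/366 = €1817.8525
Alderfield, 18 Aug – 31 Dec 2012: 136 days → €121500 × 4.5% × 136/366 = €2031.6393
Total = €5047.2295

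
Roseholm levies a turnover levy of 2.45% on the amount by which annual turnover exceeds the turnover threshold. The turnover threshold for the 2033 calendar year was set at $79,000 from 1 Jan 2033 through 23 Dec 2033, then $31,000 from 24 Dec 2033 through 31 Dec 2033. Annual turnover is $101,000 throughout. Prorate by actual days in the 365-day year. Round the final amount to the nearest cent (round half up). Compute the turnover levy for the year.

1 Jan – 23 Dec 2033: 357 days, exemption $79,000 → ($101,000 − $79,000) × 2.45% × 357/365 = $527.1863
24 Dec – 31 Dec 2033: 8 days, exemption $31,000 → ($101,000 − $31,000) × 2.45% × 8/365 = $37.5890
Total = $564.7753

$564.78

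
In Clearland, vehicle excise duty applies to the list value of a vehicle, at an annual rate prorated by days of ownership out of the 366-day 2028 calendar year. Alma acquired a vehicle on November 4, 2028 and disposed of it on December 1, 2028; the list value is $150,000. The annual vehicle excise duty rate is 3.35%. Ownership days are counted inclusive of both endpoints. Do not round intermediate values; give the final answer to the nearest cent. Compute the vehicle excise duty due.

Days held (November 4 – December 1, 2028): 28 out of 366
Tax = $150,000 × 3.35% × 28/366 = $384.4262

$384.43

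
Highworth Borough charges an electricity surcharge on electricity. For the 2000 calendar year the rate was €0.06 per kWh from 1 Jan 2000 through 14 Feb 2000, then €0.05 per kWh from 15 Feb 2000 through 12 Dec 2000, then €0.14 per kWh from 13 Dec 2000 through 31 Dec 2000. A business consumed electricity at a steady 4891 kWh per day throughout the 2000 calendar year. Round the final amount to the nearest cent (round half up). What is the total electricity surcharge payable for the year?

1 Jan – 14 Feb 2000: 45 days × 4891 kWh/day = 220,095 kWh at €0.06/kWh → €13205.70
15 Feb – 12 Dec 2000: 302 days × 4891 kWh/day = 1,477,082 kWh at €0.05/kWh → €73854.10
13 Dec – 31 Dec 2000: 19 days × 4891 kWh/day = 92,929 kWh at €0.14/kWh → €13010.06

€100069.86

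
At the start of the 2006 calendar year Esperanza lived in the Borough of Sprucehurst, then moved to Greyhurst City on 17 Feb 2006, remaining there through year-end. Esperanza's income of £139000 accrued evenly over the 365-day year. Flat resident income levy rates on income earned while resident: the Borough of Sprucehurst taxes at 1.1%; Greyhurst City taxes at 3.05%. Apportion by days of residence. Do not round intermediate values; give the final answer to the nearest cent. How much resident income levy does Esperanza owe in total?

£3890.48

The Borough of Sprucehurst, 1 Jan – 16 Feb 2006: 47 days → £139000 × 1.1% × 47/365 = £196.8849
Greyhurst City, 17 Feb – 31 Dec 2006: 318 days → £139000 × 3.05% × 318/365 = £3693.5918
Total = £3890.4767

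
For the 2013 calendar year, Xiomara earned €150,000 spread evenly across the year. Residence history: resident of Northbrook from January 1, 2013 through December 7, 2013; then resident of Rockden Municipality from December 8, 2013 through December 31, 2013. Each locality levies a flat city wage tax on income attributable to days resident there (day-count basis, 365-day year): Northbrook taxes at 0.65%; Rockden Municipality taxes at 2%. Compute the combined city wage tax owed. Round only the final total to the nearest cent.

Northbrook, January 1 – December 7, 2013: 341 days → €150,000 × 0.65% × 341/365 = €910.8904
Rockden Municipality, December 8 – December 31, 2013: 24 days → €150,000 × 2% × 24/365 = €197.2603
Total = €1,108.1507

€1,108.15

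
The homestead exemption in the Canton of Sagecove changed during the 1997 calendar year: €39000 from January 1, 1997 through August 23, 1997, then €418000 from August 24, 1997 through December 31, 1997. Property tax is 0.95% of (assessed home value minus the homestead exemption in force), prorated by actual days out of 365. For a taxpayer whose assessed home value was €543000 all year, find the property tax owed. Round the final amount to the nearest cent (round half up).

January 1 – August 23, 1997: 235 days, exemption €39000 → (€543000 − €39000) × 0.95% × 235/365 = €3082.6849
August 24 – December 31, 1997: 130 days, exemption €418000 → (€543000 − €418000) × 0.95% × 130/365 = €422.9452
Total = €3505.6301

€3505.63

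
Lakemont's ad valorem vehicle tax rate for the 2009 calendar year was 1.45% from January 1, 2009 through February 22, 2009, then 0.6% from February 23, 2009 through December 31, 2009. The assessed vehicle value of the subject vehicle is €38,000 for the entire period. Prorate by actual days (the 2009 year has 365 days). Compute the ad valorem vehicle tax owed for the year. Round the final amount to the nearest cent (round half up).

January 1 – February 22, 2009: 53 days at 1.45% → €38,000 × 1.45% × 53/365 = €80.0082
February 23 – December 31, 2009: 312 days at 0.6% → €38,000 × 0.6% × 312/365 = €194.8932
Total = €274.9014

€274.90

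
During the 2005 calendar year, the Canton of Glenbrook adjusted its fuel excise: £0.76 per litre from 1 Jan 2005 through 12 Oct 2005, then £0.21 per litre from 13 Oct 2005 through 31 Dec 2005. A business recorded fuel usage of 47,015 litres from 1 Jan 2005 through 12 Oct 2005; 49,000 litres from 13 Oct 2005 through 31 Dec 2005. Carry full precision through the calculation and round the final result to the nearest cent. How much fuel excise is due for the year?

1 Jan – 12 Oct 2005: 47,015 litres at £0.76/litre → £35731.40
13 Oct – 31 Dec 2005: 49,000 litres at £0.21/litre → £10290.00

£46021.40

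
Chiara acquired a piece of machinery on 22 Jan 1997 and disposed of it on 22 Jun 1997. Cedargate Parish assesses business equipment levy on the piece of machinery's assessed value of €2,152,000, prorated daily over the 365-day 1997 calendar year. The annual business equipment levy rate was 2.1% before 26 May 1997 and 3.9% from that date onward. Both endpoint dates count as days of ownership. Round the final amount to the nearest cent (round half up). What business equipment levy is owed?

22 Jan – 25 May 1997: 124 days at 2.1% → €2,152,000 × 2.1% × 124/365 = €15,352.8986
26 May – 22 Jun 1997: 28 days at 3.9% → €2,152,000 × 3.9% × 28/365 = €6,438.3123
Total = €21,791.2110

€21,791.21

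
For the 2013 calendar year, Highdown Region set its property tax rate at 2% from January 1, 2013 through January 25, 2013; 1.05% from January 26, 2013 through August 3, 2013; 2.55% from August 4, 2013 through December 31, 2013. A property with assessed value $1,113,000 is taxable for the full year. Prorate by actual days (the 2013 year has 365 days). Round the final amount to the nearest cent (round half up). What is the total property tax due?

January 1 – January 25, 2013: 25 days at 2% → $1,113,000 × 2% × 25/365 = $1,524.6575
January 26 – August 3, 2013: 190 days at 1.05% → $1,113,000 × 1.05% × 190/365 = $6,083.3836
August 4 – December 31, 2013: 150 days at 2.55% → $1,113,000 × 2.55% × 150/365 = $11,663.6301
Total = $19,271.6712

$19,271.67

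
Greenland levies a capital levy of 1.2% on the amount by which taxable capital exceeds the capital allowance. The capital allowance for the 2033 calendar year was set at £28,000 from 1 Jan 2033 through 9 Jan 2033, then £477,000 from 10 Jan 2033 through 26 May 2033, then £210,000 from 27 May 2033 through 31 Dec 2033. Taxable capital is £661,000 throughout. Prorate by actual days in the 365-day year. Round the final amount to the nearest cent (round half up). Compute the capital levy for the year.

£4,263.25

1 Jan – 9 Jan 2033: 9 days, exemption £28,000 → (£661,000 − £28,000) × 1.2% × 9/365 = £187.2986
10 Jan – 26 May 2033: 137 days, exemption £477,000 → (£661,000 − £477,000) × 1.2% × 137/365 = £828.7562
27 May – 31 Dec 2033: 219 days, exemption £210,000 → (£661,000 − £210,000) × 1.2% × 219/365 = £3,247.2000
Total = £4,263.2548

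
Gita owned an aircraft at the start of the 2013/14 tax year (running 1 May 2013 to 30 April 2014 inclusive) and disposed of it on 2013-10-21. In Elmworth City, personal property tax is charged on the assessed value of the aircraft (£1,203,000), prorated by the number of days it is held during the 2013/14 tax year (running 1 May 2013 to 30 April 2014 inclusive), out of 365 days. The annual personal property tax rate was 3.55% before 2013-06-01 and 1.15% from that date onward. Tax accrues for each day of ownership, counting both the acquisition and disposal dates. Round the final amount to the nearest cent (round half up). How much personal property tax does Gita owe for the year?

£9,047.22

2013-05-01 to 2013-05-31: 31 days at 3.55% → £1,203,000 × 3.55% × 31/365 = £3,627.1274
2013-06-01 to 2013-10-21: 143 days at 1.15% → £1,203,000 × 1.15% × 143/365 = £5,420.0918
Total = £9,047.2192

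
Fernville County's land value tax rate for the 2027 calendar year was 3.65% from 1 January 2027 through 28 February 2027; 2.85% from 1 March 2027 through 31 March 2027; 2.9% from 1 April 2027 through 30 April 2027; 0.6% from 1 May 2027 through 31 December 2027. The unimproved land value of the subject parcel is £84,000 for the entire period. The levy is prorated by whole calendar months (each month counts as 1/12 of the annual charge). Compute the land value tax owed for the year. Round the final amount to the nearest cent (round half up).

1 January – 28 February 2027: 2 months at 3.65% → £84,000 × 3.65% × 2/12 = £511.0000
1 March – 31 March 2027: 1 month at 2.85% → £84,000 × 2.85% × 1/12 = £199.5000
1 April – 30 April 2027: 1 month at 2.9% → £84,000 × 2.9% × 1/12 = £203.0000
1 May – 31 December 2027: 8 months at 0.6% → £84,000 × 0.6% × 8/12 = £336.0000
Total = £1,249.5000

£1,249.50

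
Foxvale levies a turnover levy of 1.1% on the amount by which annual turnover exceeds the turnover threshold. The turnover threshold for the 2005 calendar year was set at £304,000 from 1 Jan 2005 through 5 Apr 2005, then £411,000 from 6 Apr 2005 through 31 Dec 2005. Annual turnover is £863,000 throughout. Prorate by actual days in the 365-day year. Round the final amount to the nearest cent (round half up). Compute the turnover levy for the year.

£5,278.34

1 Jan – 5 Apr 2005: 95 days, exemption £304,000 → (£863,000 − £304,000) × 1.1% × 95/365 = £1,600.4247
6 Apr – 31 Dec 2005: 270 days, exemption £411,000 → (£863,000 − £411,000) × 1.1% × 270/365 = £3,677.9178
Total = £5,278.3425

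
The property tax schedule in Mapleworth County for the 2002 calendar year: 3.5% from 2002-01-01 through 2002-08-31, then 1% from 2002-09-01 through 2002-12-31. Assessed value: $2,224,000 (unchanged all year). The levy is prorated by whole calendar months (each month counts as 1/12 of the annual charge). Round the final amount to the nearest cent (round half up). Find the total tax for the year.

$59,306.67

2002-01-01 to 2002-08-31: 8 months at 3.5% → $2,224,000 × 3.5% × 8/12 = $51,893.3333
2002-09-01 to 2002-12-31: 4 months at 1% → $2,224,000 × 1% × 4/12 = $7,413.3333
Total = $59,306.6667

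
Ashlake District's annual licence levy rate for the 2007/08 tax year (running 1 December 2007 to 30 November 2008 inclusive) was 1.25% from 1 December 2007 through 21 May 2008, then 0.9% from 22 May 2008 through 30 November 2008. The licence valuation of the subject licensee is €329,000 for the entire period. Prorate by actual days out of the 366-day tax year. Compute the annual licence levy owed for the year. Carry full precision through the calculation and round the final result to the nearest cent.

1 December 2007 – 21 May 2008: 173 days at 1.25% → €329,000 × 1.25% × 173/366 = €1,943.8866
22 May – 30 November 2008: 193 days at 0.9% → €329,000 × 0.9% × 193/366 = €1,561.4016
Total = €3,505.2883

€3,505.29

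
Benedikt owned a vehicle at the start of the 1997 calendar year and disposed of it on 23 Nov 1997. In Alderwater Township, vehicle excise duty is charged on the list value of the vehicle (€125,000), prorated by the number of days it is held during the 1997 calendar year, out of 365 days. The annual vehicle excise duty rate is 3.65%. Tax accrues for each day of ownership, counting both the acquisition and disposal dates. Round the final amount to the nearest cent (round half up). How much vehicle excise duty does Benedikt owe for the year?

€4,087.50

Days held (1 Jan – 23 Nov 1997): 327 out of 365
Tax = €125,000 × 3.65% × 327/365 = €4,087.5000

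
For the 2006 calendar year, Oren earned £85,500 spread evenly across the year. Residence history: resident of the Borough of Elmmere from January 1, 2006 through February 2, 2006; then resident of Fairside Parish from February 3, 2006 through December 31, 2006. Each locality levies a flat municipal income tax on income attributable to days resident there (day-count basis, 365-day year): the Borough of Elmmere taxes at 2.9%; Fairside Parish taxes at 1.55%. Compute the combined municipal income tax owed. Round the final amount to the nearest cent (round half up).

£1,429.61

The Borough of Elmmere, January 1 – February 2, 2006: 33 days → £85,500 × 2.9% × 33/365 = £224.1740
Fairside Parish, February 3 – December 31, 2006: 332 days → £85,500 × 1.55% × 332/365 = £1,205.4329
Total = £1,429.6068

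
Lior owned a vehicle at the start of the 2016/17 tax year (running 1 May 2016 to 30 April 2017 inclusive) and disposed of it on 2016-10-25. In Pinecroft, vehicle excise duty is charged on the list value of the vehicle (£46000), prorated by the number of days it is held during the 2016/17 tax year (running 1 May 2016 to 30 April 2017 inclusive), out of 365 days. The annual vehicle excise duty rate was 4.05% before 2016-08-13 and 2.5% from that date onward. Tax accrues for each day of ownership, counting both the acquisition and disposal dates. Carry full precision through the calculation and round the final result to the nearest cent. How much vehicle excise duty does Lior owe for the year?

2016-05-01 to 2016-08-12: 104 days at 4.05% → £46000 × 4.05% × 104/365 = £530.8274
2016-08-13 to 2016-10-25: 74 days at 2.5% → £46000 × 2.5% × 74/365 = £233.1507
Total = £763.9781

£763.98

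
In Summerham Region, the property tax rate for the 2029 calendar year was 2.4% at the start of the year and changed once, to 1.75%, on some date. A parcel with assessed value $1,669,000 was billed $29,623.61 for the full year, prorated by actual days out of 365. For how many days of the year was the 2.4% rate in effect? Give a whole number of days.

Let d = days at the first rate; then 365 − d days at the second rate.
$1,669,000 × [2.4%·d + 1.75%·(365−d)] / 365 = $29,623.61
Solving gives d = 14, so the new rate took effect on January 15, 2029.

14 days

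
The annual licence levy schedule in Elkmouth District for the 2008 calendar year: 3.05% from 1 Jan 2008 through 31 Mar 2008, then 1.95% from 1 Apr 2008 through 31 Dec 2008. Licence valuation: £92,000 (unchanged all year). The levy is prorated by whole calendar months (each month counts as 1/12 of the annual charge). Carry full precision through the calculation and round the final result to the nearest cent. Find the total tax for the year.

1 Jan – 31 Mar 2008: 3 months at 3.05% → £92,000 × 3.05% × 3/12 = £701.5000
1 Apr – 31 Dec 2008: 9 months at 1.95% → £92,000 × 1.95% × 9/12 = £1,345.5000
Total = £2,047.0000

£2,047.00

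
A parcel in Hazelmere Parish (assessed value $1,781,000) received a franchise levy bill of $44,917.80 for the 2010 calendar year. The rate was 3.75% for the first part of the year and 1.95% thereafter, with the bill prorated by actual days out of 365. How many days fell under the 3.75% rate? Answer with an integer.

116 days

Let d = days at the first rate; then 365 − d days at the second rate.
$1,781,000 × [3.75%·d + 1.95%·(365−d)] / 365 = $44,917.80
Solving gives d = 116, so the new rate took effect on 27 April 2010.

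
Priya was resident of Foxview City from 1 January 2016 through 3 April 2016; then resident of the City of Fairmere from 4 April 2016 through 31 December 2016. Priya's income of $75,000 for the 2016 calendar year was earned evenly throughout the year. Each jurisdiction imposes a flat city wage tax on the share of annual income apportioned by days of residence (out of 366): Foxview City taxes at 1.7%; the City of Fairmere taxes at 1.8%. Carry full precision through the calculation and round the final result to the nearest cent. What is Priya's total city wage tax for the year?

Foxview City, 1 January – 3 April 2016: 94 days → $75,000 × 1.7% × 94/366 = $327.4590
The City of Fairmere, 4 April – 31 December 2016: 272 days → $75,000 × 1.8% × 272/366 = $1,003.2787
Total = $1,330.7377

$1,330.74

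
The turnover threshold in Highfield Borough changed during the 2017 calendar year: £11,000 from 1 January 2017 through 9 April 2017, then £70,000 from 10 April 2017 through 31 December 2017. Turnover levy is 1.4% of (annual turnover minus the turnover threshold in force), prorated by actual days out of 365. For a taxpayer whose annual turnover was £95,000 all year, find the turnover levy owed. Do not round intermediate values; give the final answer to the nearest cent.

£574.04

1 January – 9 April 2017: 99 days, exemption £11,000 → (£95,000 − £11,000) × 1.4% × 99/365 = £318.9699
10 April – 31 December 2017: 266 days, exemption £70,000 → (£95,000 − £70,000) × 1.4% × 266/365 = £255.0685
Total = £574.0384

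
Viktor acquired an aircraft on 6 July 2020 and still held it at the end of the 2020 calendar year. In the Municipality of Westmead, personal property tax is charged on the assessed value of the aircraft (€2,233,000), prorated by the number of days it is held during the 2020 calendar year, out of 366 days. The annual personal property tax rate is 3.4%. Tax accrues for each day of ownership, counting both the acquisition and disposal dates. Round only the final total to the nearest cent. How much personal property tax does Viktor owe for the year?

Days held (6 July – 31 December 2020): 179 out of 366
Tax = €2,233,000 × 3.4% × 179/366 = €37,131.2514

€37,131.25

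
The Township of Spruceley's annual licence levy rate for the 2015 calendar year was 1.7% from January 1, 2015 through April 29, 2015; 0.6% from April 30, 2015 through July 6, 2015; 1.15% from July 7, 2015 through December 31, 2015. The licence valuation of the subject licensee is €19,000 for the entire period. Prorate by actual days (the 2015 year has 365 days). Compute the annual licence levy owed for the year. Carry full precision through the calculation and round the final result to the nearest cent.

January 1 – April 29, 2015: 119 days at 1.7% → €19,000 × 1.7% × 119/365 = €105.3068
April 30 – July 6, 2015: 68 days at 0.6% → €19,000 × 0.6% × 68/365 = €21.2384
July 7 – December 31, 2015: 178 days at 1.15% → €19,000 × 1.15% × 178/365 = €106.5562
Total = €233.1014

€233.10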